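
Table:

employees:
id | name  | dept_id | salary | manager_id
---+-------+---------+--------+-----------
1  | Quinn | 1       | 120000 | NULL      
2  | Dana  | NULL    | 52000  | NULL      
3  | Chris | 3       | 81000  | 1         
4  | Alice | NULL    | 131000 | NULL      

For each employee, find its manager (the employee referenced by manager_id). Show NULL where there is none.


This is a self-join: employees is joined to a second copy of itself, matching each row's manager_id to another row's id. Use LEFT JOIN so rows with manager_id=NULL are kept.
  - employee 1 (Quinn): manager_id=NULL -> NULL
  - employee 2 (Dana): manager_id=NULL -> NULL
  - employee 3 (Chris): manager_id=1 -> Quinn
  - employee 4 (Alice): manager_id=NULL -> NULL

SQL:
SELECT a.name AS item, b.name AS manager
FROM employees a
LEFT JOIN employees b ON a.manager_id = b.id

Result:
item  | manager
------+--------
Quinn | NULL   
Dana  | NULL   
Chris | Quinn  
Alice | NULL   


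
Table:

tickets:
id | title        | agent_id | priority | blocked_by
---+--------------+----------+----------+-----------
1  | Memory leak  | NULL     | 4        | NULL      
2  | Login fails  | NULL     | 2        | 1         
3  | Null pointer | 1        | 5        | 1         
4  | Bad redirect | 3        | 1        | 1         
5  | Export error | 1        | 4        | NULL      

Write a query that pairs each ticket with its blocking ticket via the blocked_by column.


This is a self-join: tickets is joined to a second copy of itself, matching each row's blocked_by to another row's id. Use LEFT JOIN so rows with blocked_by=NULL are kept.
  - ticket 1 (Memory leak): blocked_by=NULL -> NULL
  - ticket 2 (Login fails): blocked_by=1 -> Memory leak
  - ticket 3 (Null pointer): blocked_by=1 -> Memory leak
  - ticket 4 (Bad redirect): blocked_by=1 -> Memory leak
  - ticket 5 (Export error): blocked_by=NULL -> NULL

SQL:
SELECT a.title AS item, b.title AS blocked_by
FROM tickets a
LEFT JOIN tickets b ON a.blocked_by = b.id

Result:
item         | blocked_by 
-------------+------------
Memory leak  | NULL       
Login fails  | Memory leak
Null pointer | Memory leak
Bad redirect | Memory leak
Export error | NULL       


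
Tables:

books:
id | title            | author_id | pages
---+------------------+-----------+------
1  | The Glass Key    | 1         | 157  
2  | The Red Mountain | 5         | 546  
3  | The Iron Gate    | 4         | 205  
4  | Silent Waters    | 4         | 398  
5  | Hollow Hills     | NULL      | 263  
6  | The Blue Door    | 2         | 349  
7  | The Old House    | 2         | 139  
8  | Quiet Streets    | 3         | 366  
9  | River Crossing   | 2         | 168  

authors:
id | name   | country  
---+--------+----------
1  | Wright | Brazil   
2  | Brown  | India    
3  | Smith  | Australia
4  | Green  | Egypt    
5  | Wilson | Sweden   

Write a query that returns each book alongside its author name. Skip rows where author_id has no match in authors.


INNER JOIN keeps only books rows whose author_id matches an id in authors. Walk through each book:
  - book 1 (The Glass Key): author_id=1 -> matches Wright
  - book 2 (The Red Mountain): author_id=5 -> matches Wilson
  - book 3 (The Iron Gate): author_id=4 -> matches Green
  - book 4 (Silent Waters): author_id=4 -> matches Green
  - book 5 (Hollow Hills): author_id=NULL, no match -> dropped
  - book 6 (The Blue Door): author_id=2 -> matches Brown
  - book 7 (The Old House): author_id=2 -> matches Brown
  - book 8 (Quiet Streets): author_id=3 -> matches Smith
  - book 9 (River Crossing): author_id=2 -> matches Brown
So 1 of 9 rows is dropped.

SQL:
SELECT a.title, b.name AS author
FROM books a
INNER JOIN authors b ON a.author_id = b.id

Result:
title            | author
-----------------+-------
The Glass Key    | Wright
The Red Mountain | Wilson
The Iron Gate    | Green 
Silent Waters    | Green 
The Blue Door    | Brown 
The Old House    | Brown 
Quiet Streets    | Smith 
River Crossing   | Brown 


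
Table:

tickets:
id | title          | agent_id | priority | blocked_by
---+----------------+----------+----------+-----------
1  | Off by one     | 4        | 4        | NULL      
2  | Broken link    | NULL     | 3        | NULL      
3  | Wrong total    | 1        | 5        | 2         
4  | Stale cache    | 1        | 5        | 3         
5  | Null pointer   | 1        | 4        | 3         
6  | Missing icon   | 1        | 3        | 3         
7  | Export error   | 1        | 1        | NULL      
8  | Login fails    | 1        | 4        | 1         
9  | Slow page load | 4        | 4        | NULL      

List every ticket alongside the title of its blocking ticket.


This is a self-join: tickets is joined to a second copy of itself, matching each row's blocked_by to another row's id. Use LEFT JOIN so rows with blocked_by=NULL are kept.
  - ticket 1 (Off by one): blocked_by=NULL -> NULL
  - ticket 2 (Broken link): blocked_by=NULL -> NULL
  - ticket 3 (Wrong total): blocked_by=2 -> Broken link
  - ticket 4 (Stale cache): blocked_by=3 -> Wrong total
  - ticket 5 (Null pointer): blocked_by=3 -> Wrong total
  - ticket 6 (Missing icon): blocked_by=3 -> Wrong total
  - ticket 7 (Export error): blocked_by=NULL -> NULL
  - ticket 8 (Login fails): blocked_by=1 -> Off by one
  - ticket 9 (Slow page load): blocked_by=NULL -> NULL

SQL:
SELECT a.title AS item, b.title AS blocked_by
FROM tickets a
LEFT JOIN tickets b ON a.blocked_by = b.id

Result:
item           | blocked_by 
---------------+------------
Off by one     | NULL       
Broken link    | NULL       
Wrong total    | Broken link
Stale cache    | Wrong total
Null pointer   | Wrong total
Missing icon   | Wrong total
Export error   | NULL       
Login fails    | Off by one 
Slow page load | NULL       


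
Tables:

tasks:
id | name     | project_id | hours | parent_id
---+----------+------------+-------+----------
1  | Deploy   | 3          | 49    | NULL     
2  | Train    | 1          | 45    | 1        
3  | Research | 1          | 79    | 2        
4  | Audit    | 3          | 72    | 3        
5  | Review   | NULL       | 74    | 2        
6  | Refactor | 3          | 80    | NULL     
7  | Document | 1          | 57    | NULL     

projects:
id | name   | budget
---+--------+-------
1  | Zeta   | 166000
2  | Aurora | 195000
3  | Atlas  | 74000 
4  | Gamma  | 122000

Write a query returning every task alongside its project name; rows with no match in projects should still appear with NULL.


LEFT JOIN keeps every row from tasks (the left table); where project_id has no match in projects, the project columns become NULL. Walk through each task:
  - task 1 (Deploy): project_id=3 -> matches Atlas
  - task 2 (Train): project_id=1 -> matches Zeta
  - task 3 (Research): project_id=1 -> matches Zeta
  - task 4 (Audit): project_id=3 -> matches Atlas
  - task 5 (Review): project_id=NULL, no match -> kept with NULL
  - task 6 (Refactor): project_id=3 -> matches Atlas
  - task 7 (Document): project_id=1 -> matches Zeta
All 7 rows appear; 1 has NULL project.

SQL:
SELECT a.name, b.name AS project
FROM tasks a
LEFT JOIN projects b ON a.project_id = b.id

Result:
name     | project
---------+--------
Deploy   | Atlas  
Train    | Zeta   
Research | Zeta   
Audit    | Atlas  
Review   | NULL   
Refactor | Atlas  
Document | Zeta   


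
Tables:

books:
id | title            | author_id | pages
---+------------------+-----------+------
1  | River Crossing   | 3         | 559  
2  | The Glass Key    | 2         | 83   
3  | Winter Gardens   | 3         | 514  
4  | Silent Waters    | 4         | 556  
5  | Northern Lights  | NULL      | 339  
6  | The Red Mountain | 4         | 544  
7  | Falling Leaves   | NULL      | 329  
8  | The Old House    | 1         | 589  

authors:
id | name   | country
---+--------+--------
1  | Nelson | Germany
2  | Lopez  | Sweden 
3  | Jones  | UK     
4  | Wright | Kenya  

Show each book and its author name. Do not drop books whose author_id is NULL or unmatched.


LEFT JOIN keeps every row from books (the left table); where author_id has no match in authors, the author columns become NULL. Walk through each book:
  - book 1 (River Crossing): author_id=3 -> matches Jones
  - book 2 (The Glass Key): author_id=2 -> matches Lopez
  - book 3 (Winter Gardens): author_id=3 -> matches Jones
  - book 4 (Silent Waters): author_id=4 -> matches Wright
  - book 5 (Northern Lights): author_id=NULL, no match -> kept with NULL
  - book 6 (The Red Mountain): author_id=4 -> matches Wright
  - book 7 (Falling Leaves): author_id=NULL, no match -> kept with NULL
  - book 8 (The Old House): author_id=1 -> matches Nelson
All 8 rows appear; 2 have NULL author.

SQL:
SELECT a.title, b.name AS author
FROM books a
LEFT JOIN authors b ON a.author_id = b.id

Result:
title            | author
-----------------+-------
River Crossing   | Jones 
The Glass Key    | Lopez 
Winter Gardens   | Jones 
Silent Waters    | Wright
Northern Lights  | NULL  
The Red Mountain | Wright
Falling Leaves   | NULL  
The Old House    | Nelson


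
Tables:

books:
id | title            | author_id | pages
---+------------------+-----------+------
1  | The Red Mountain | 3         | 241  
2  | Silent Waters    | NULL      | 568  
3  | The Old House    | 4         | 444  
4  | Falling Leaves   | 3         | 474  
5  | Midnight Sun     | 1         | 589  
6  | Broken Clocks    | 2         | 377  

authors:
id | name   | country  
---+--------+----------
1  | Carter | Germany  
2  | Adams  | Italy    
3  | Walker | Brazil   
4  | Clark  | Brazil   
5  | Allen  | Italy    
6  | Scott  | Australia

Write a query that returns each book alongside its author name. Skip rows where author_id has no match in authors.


INNER JOIN keeps only books rows whose author_id matches an id in authors. Walk through each book:
  - book 1 (The Red Mountain): author_id=3 -> matches Walker
  - book 2 (Silent Waters): author_id=NULL, no match -> dropped
  - book 3 (The Old House): author_id=4 -> matches Clark
  - book 4 (Falling Leaves): author_id=3 -> matches Walker
  - book 5 (Midnight Sun): author_id=1 -> matches Carter
  - book 6 (Broken Clocks): author_id=2 -> matches Adams
So 1 of 6 rows is dropped.

SQL:
SELECT a.title, b.name AS author
FROM books a
INNER JOIN authors b ON a.author_id = b.id

Result:
title            | author
-----------------+-------
The Red Mountain | Walker
The Old House    | Clark 
Falling Leaves   | Walker
Midnight Sun     | Carter
Broken Clocks    | Adams 


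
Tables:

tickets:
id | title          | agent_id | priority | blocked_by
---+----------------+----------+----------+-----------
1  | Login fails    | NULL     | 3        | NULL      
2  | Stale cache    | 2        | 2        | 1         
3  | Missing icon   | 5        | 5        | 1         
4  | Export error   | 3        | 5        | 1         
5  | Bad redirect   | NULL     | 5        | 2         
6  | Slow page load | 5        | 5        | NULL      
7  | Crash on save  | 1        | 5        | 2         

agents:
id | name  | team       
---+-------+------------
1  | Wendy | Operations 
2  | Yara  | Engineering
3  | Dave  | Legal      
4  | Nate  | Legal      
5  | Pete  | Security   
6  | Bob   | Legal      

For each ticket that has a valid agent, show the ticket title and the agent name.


INNER JOIN keeps only tickets rows whose agent_id matches an id in agents. Walk through each ticket:
  - ticket 1 (Login fails): agent_id=NULL, no match -> dropped
  - ticket 2 (Stale cache): agent_id=2 -> matches Yara
  - ticket 3 (Missing icon): agent_id=5 -> matches Pete
  - ticket 4 (Export error): agent_id=3 -> matches Dave
  - ticket 5 (Bad redirect): agent_id=NULL, no match -> dropped
  - ticket 6 (Slow page load): agent_id=5 -> matches Pete
  - ticket 7 (Crash on save): agent_id=1 -> matches Wendy
So 2 of 7 rows are dropped.

SQL:
SELECT a.title, b.name AS agent
FROM tickets a
INNER JOIN agents b ON a.agent_id = b.id

Result:
title          | agent
---------------+------
Stale cache    | Yara 
Missing icon   | Pete 
Export error   | Dave 
Slow page load | Pete 
Crash on save  | Wendy


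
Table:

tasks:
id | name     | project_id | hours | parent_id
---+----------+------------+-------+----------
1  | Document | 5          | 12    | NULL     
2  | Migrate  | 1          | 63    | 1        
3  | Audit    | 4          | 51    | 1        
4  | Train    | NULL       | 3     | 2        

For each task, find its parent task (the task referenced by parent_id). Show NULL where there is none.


This is a self-join: tasks is joined to a second copy of itself, matching each row's parent_id to another row's id. Use LEFT JOIN so rows with parent_id=NULL are kept.
  - task 1 (Document): parent_id=NULL -> NULL
  - task 2 (Migrate): parent_id=1 -> Document
  - task 3 (Audit): parent_id=1 -> Document
  - task 4 (Train): parent_id=2 -> Migrate

SQL:
SELECT a.name AS item, b.name AS parent
FROM tasks a
LEFT JOIN tasks b ON a.parent_id = b.id

Result:
item     | parent  
---------+---------
Document | NULL    
Migrate  | Document
Audit    | Document
Train    | Migrate 


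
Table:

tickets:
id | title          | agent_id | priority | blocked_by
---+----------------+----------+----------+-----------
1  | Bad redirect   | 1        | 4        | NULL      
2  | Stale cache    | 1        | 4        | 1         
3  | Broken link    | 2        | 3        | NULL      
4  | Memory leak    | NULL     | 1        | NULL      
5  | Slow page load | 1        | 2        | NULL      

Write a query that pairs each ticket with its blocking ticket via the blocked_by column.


This is a self-join: tickets is joined to a second copy of itself, matching each row's blocked_by to another row's id. Use LEFT JOIN so rows with blocked_by=NULL are kept.
  - ticket 1 (Bad redirect): blocked_by=NULL -> NULL
  - ticket 2 (Stale cache): blocked_by=1 -> Bad redirect
  - ticket 3 (Broken link): blocked_by=NULL -> NULL
  - ticket 4 (Memory leak): blocked_by=NULL -> NULL
  - ticket 5 (Slow page load): blocked_by=NULL -> NULL

SQL:
SELECT a.title AS item, b.title AS blocked_by
FROM tickets a
LEFT JOIN tickets b ON a.blocked_by = b.id

Result:
item           | blocked_by  
---------------+-------------
Bad redirect   | NULL        
Stale cache    | Bad redirect
Broken link    | NULL        
Memory leak    | NULL        
Slow page load | NULL        


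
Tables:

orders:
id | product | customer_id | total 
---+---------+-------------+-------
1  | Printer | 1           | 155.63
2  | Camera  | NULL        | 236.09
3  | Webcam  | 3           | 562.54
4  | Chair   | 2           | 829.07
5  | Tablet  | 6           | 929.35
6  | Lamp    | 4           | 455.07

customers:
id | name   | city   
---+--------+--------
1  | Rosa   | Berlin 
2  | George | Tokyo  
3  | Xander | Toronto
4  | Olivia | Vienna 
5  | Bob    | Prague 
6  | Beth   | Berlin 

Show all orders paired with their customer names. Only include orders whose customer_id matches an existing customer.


INNER JOIN keeps only orders rows whose customer_id matches an id in customers. Walk through each order:
  - order 1 (Printer): customer_id=1 -> matches Rosa
  - order 2 (Camera): customer_id=NULL, no match -> dropped
  - order 3 (Webcam): customer_id=3 -> matches Xander
  - order 4 (Chair): customer_id=2 -> matches George
  - order 5 (Tablet): customer_id=6 -> matches Beth
  - order 6 (Lamp): customer_id=4 -> matches Olivia
So 1 of 6 rows is dropped.

SQL:
SELECT a.product, b.name AS customer
FROM orders a
INNER JOIN customers b ON a.customer_id = b.id

Result:
product | customer
--------+---------
Printer | Rosa    
Webcam  | Xander  
Chair   | George  
Tablet  | Beth    
Lamp    | Olivia  


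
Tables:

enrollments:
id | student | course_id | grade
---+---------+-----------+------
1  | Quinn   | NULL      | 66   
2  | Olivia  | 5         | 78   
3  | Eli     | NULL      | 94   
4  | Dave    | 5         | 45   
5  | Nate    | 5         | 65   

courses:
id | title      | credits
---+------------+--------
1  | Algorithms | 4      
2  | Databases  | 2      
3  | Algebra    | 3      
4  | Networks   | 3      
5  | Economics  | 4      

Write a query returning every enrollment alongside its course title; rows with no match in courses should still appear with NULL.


LEFT JOIN keeps every row from enrollments (the left table); where course_id has no match in courses, the course columns become NULL. Walk through each enrollment:
  - enrollment 1 (Quinn): course_id=NULL, no match -> kept with NULL
  - enrollment 2 (Olivia): course_id=5 -> matches Economics
  - enrollment 3 (Eli): course_id=NULL, no match -> kept with NULL
  - enrollment 4 (Dave): course_id=5 -> matches Economics
  - enrollment 5 (Nate): course_id=5 -> matches Economics
All 5 rows appear; 2 have NULL course.

SQL:
SELECT a.student, b.title AS course
FROM enrollments a
LEFT JOIN courses b ON a.course_id = b.id

Result:
student | course   
--------+----------
Quinn   | NULL     
Olivia  | Economics
Eli     | NULL     
Dave    | Economics
Nate    | Economics


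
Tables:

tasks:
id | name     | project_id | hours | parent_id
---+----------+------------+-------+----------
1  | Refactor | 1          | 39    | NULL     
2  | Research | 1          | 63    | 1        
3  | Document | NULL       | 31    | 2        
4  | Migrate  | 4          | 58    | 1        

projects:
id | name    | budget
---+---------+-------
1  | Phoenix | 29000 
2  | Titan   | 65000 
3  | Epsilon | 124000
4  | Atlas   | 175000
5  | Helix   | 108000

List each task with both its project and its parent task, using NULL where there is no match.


Two LEFT JOINs from the same base table tasks: one to projects via project_id, one to tasks itself via parent_id. Both are LEFT so every task is preserved.
Match against projects:
  - task 1 (Refactor): project_id=1 -> matches Phoenix
  - task 2 (Research): project_id=1 -> matches Phoenix
  - task 3 (Document): project_id=NULL, no match -> kept with NULL
  - task 4 (Migrate): project_id=4 -> matches Atlas
Match against tasks (self):
  - task 1 (Refactor): parent_id=NULL -> NULL
  - task 2 (Research): parent_id=1 -> Refactor
  - task 3 (Document): parent_id=2 -> Research
  - task 4 (Migrate): parent_id=1 -> Refactor

SQL:
SELECT a.name, b.name AS project, c.name AS parent
FROM tasks a
LEFT JOIN projects b ON a.project_id = b.id
LEFT JOIN tasks c ON a.parent_id = c.id

Result:
name     | project | parent  
---------+---------+---------
Refactor | Phoenix | NULL    
Research | Phoenix | Refactor
Document | NULL    | Research
Migrate  | Atlas   | Refactor


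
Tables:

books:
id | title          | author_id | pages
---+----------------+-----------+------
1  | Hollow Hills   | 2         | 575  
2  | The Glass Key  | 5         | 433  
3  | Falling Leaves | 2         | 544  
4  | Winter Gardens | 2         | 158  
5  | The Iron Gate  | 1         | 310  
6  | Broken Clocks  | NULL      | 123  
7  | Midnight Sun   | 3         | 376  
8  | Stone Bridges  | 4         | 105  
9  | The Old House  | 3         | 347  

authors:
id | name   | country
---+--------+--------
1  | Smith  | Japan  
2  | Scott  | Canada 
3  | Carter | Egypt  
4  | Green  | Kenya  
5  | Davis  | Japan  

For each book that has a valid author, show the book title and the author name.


INNER JOIN keeps only books rows whose author_id matches an id in authors. Walk through each book:
  - book 1 (Hollow Hills): author_id=2 -> matches Scott
  - book 2 (The Glass Key): author_id=5 -> matches Davis
  - book 3 (Falling Leaves): author_id=2 -> matches Scott
  - book 4 (Winter Gardens): author_id=2 -> matches Scott
  - book 5 (The Iron Gate): author_id=1 -> matches Smith
  - book 6 (Broken Clocks): author_id=NULL, no match -> dropped
  - book 7 (Midnight Sun): author_id=3 -> matches Carter
  - book 8 (Stone Bridges): author_id=4 -> matches Green
  - book 9 (The Old House): author_id=3 -> matches Carter
So 1 of 9 rows is dropped.

SQL:
SELECT a.title, b.name AS author
FROM books a
INNER JOIN authors b ON a.author_id = b.id

Result:
title          | author
---------------+-------
Hollow Hills   | Scott 
The Glass Key  | Davis 
Falling Leaves | Scott 
Winter Gardens | Scott 
The Iron Gate  | Smith 
Midnight Sun   | Carter
Stone Bridges  | Green 
The Old House  | Carter


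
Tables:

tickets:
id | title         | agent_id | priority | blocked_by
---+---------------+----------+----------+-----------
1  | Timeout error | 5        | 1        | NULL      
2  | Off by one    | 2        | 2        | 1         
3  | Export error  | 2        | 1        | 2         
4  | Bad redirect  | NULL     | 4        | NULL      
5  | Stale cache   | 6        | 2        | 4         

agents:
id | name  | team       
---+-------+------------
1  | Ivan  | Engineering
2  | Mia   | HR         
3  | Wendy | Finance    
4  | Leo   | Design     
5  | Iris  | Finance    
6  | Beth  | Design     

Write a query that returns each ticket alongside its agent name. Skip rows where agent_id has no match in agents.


INNER JOIN keeps only tickets rows whose agent_id matches an id in agents. Walk through each ticket:
  - ticket 1 (Timeout error): agent_id=5 -> matches Iris
  - ticket 2 (Off by one): agent_id=2 -> matches Mia
  - ticket 3 (Export error): agent_id=2 -> matches Mia
  - ticket 4 (Bad redirect): agent_id=NULL, no match -> dropped
  - ticket 5 (Stale cache): agent_id=6 -> matches Beth
So 1 of 5 rows is dropped.

SQL:
SELECT a.title, b.name AS agent
FROM tickets a
INNER JOIN agents b ON a.agent_id = b.id

Result:
title         | agent
--------------+------
Timeout error | Iris 
Off by one    | Mia  
Export error  | Mia  
Stale cache   | Beth 


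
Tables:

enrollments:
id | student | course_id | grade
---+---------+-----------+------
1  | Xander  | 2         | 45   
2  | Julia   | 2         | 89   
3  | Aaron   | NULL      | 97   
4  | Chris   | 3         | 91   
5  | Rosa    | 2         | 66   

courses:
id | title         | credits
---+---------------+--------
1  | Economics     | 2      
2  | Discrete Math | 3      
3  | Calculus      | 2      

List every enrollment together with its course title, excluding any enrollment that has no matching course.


INNER JOIN keeps only enrollments rows whose course_id matches an id in courses. Walk through each enrollment:
  - enrollment 1 (Xander): course_id=2 -> matches Discrete Math
  - enrollment 2 (Julia): course_id=2 -> matches Discrete Math
  - enrollment 3 (Aaron): course_id=NULL, no match -> dropped
  - enrollment 4 (Chris): course_id=3 -> matches Calculus
  - enrollment 5 (Rosa): course_id=2 -> matches Discrete Math
So 1 of 5 rows is dropped.

SQL:
SELECT a.student, b.title AS course
FROM enrollments a
INNER JOIN courses b ON a.course_id = b.id

Result:
student | course       
--------+--------------
Xander  | Discrete Math
Julia   | Discrete Math
Chris   | Calculus     
Rosa    | Discrete Math


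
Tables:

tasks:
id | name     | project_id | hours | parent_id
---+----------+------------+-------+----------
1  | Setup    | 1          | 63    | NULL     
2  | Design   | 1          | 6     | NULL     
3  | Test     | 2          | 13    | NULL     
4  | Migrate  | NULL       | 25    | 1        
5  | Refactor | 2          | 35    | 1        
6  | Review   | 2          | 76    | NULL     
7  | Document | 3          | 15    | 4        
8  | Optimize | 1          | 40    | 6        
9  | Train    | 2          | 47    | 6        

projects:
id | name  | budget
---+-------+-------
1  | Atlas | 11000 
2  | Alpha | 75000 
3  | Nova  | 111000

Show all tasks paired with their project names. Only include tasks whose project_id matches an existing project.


INNER JOIN keeps only tasks rows whose project_id matches an id in projects. Walk through each task:
  - task 1 (Setup): project_id=1 -> matches Atlas
  - task 2 (Design): project_id=1 -> matches Atlas
  - task 3 (Test): project_id=2 -> matches Alpha
  - task 4 (Migrate): project_id=NULL, no match -> dropped
  - task 5 (Refactor): project_id=2 -> matches Alpha
  - task 6 (Review): project_id=2 -> matches Alpha
  - task 7 (Document): project_id=3 -> matches Nova
  - task 8 (Optimize): project_id=1 -> matches Atlas
  - task 9 (Train): project_id=2 -> matches Alpha
So 1 of 9 rows is dropped.

SQL:
SELECT a.name, b.name AS project
FROM tasks a
INNER JOIN projects b ON a.project_id = b.id

Result:
name     | project
---------+--------
Setup    | Atlas  
Design   | Atlas  
Test     | Alpha  
Refactor | Alpha  
Review   | Alpha  
Document | Nova   
Optimize | Atlas  
Train    | Alpha  


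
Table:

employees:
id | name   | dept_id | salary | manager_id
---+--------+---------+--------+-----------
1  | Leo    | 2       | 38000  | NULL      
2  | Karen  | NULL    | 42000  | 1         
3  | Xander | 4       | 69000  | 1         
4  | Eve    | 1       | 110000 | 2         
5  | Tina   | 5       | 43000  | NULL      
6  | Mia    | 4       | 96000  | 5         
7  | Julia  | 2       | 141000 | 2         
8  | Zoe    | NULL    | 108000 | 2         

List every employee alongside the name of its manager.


This is a self-join: employees is joined to a second copy of itself, matching each row's manager_id to another row's id. Use LEFT JOIN so rows with manager_id=NULL are kept.
  - employee 1 (Leo): manager_id=NULL -> NULL
  - employee 2 (Karen): manager_id=1 -> Leo
  - employee 3 (Xander): manager_id=1 -> Leo
  - employee 4 (Eve): manager_id=2 -> Karen
  - employee 5 (Tina): manager_id=NULL -> NULL
  - employee 6 (Mia): manager_id=5 -> Tina
  - employee 7 (Julia): manager_id=2 -> Karen
  - employee 8 (Zoe): manager_id=2 -> Karen

SQL:
SELECT a.name AS item, b.name AS manager
FROM employees a
LEFT JOIN employees b ON a.manager_id = b.id

Result:
item   | manager
-------+--------
Leo    | NULL   
Karen  | Leo    
Xander | Leo    
Eve    | Karen  
Tina   | NULL   
Mia    | Tina   
Julia  | Karen  
Zoe    | Karen  


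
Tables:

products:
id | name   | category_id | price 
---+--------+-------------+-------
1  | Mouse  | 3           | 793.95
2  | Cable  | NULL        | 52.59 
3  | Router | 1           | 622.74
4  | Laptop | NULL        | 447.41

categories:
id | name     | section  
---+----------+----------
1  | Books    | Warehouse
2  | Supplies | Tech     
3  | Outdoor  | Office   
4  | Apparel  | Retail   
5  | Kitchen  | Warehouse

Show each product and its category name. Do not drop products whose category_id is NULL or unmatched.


LEFT JOIN keeps every row from products (the left table); where category_id has no match in categories, the category columns become NULL. Walk through each product:
  - product 1 (Mouse): category_id=3 -> matches Outdoor
  - product 2 (Cable): category_id=NULL, no match -> kept with NULL
  - product 3 (Router): category_id=1 -> matches Books
  - product 4 (Laptop): category_id=NULL, no match -> kept with NULL
All 4 rows appear; 2 have NULL category.

SQL:
SELECT a.name, b.name AS category
FROM products a
LEFT JOIN categories b ON a.category_id = b.id

Result:
name   | category
-------+---------
Mouse  | Outdoor 
Cable  | NULL    
Router | Books   
Laptop | NULL    


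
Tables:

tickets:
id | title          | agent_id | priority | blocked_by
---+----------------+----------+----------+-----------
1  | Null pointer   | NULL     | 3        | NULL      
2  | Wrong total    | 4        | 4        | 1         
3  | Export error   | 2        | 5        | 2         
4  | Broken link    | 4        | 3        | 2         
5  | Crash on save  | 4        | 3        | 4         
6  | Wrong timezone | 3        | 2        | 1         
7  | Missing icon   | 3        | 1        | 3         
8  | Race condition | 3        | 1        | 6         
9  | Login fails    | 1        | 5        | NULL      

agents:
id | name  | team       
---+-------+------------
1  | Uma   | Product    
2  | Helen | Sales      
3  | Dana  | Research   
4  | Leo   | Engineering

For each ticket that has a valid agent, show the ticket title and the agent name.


INNER JOIN keeps only tickets rows whose agent_id matches an id in agents. Walk through each ticket:
  - ticket 1 (Null pointer): agent_id=NULL, no match -> dropped
  - ticket 2 (Wrong total): agent_id=4 -> matches Leo
  - ticket 3 (Export error): agent_id=2 -> matches Helen
  - ticket 4 (Broken link): agent_id=4 -> matches Leo
  - ticket 5 (Crash on save): agent_id=4 -> matches Leo
  - ticket 6 (Wrong timezone): agent_id=3 -> matches Dana
  - ticket 7 (Missing icon): agent_id=3 -> matches Dana
  - ticket 8 (Race condition): agent_id=3 -> matches Dana
  - ticket 9 (Login fails): agent_id=1 -> matches Uma
So 1 of 9 rows is dropped.

SQL:
SELECT a.title, b.name AS agent
FROM tickets a
INNER JOIN agents b ON a.agent_id = b.id

Result:
title          | agent
---------------+------
Wrong total    | Leo  
Export error   | Helen
Broken link    | Leo  
Crash on save  | Leo  
Wrong timezone | Dana 
Missing icon   | Dana 
Race condition | Dana 
Login fails    | Uma  


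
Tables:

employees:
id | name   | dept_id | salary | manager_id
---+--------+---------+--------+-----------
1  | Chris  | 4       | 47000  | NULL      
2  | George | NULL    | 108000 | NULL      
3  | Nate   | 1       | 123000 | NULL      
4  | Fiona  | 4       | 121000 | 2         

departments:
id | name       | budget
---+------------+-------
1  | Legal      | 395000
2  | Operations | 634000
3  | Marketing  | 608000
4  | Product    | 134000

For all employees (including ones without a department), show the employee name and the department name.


LEFT JOIN keeps every row from employees (the left table); where dept_id has no match in departments, the department columns become NULL. Walk through each employee:
  - employee 1 (Chris): dept_id=4 -> matches Product
  - employee 2 (George): dept_id=NULL, no match -> kept with NULL
  - employee 3 (Nate): dept_id=1 -> matches Legal
  - employee 4 (Fiona): dept_id=4 -> matches Product
All 4 rows appear; 1 has NULL department.

SQL:
SELECT a.name, b.name AS department
FROM employees a
LEFT JOIN departments b ON a.dept_id = b.id

Result:
name   | department
-------+-----------
Chris  | Product   
George | NULL      
Nate   | Legal     
Fiona  | Product   


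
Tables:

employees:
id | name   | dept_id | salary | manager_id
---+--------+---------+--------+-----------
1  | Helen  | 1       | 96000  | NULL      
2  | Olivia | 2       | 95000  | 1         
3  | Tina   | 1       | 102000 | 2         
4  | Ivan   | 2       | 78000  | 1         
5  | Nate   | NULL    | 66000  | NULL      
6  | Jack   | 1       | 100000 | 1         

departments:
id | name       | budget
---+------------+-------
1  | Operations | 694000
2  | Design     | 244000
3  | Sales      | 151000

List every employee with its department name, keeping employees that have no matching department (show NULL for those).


LEFT JOIN keeps every row from employees (the left table); where dept_id has no match in departments, the department columns become NULL. Walk through each employee:
  - employee 1 (Helen): dept_id=1 -> matches Operations
  - employee 2 (Olivia): dept_id=2 -> matches Design
  - employee 3 (Tina): dept_id=1 -> matches Operations
  - employee 4 (Ivan): dept_id=2 -> matches Design
  - employee 5 (Nate): dept_id=NULL, no match -> kept with NULL
  - employee 6 (Jack): dept_id=1 -> matches Operations
All 6 rows appear; 1 has NULL department.

SQL:
SELECT a.name, b.name AS department
FROM employees a
LEFT JOIN departments b ON a.dept_id = b.id

Result:
name   | department
-------+-----------
Helen  | Operations
Olivia | Design    
Tina   | Operations
Ivan   | Design    
Nate   | NULL      
Jack   | Operations


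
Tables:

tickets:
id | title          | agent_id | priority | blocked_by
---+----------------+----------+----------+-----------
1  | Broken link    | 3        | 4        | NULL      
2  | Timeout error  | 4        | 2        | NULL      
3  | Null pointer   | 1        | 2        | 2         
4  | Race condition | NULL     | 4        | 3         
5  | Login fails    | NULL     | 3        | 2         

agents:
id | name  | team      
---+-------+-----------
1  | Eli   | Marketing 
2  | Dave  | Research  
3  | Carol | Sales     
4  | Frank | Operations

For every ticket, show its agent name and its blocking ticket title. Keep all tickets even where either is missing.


Two LEFT JOINs from the same base table tickets: one to agents via agent_id, one to tickets itself via blocked_by. Both are LEFT so every ticket is preserved.
Match against agents:
  - ticket 1 (Broken link): agent_id=3 -> matches Carol
  - ticket 2 (Timeout error): agent_id=4 -> matches Frank
  - ticket 3 (Null pointer): agent_id=1 -> matches Eli
  - ticket 4 (Race condition): agent_id=NULL, no match -> kept with NULL
  - ticket 5 (Login fails): agent_id=NULL, no match -> kept with NULL
Match against tickets (self):
  - ticket 1 (Broken link): blocked_by=NULL -> NULL
  - ticket 2 (Timeout error): blocked_by=NULL -> NULL
  - ticket 3 (Null pointer): blocked_by=2 -> Timeout error
  - ticket 4 (Race condition): blocked_by=3 -> Null pointer
  - ticket 5 (Login fails): blocked_by=2 -> Timeout error

SQL:
SELECT a.title, b.name AS agent, c.title AS blocked_by
FROM tickets a
LEFT JOIN agents b ON a.agent_id = b.id
LEFT JOIN tickets c ON a.blocked_by = c.id

Result:
title          | agent | blocked_by   
---------------+-------+--------------
Broken link    | Carol | NULL         
Timeout error  | Frank | NULL         
Null pointer   | Eli   | Timeout error
Race condition | NULL  | Null pointer 
Login fails    | NULL  | Timeout error


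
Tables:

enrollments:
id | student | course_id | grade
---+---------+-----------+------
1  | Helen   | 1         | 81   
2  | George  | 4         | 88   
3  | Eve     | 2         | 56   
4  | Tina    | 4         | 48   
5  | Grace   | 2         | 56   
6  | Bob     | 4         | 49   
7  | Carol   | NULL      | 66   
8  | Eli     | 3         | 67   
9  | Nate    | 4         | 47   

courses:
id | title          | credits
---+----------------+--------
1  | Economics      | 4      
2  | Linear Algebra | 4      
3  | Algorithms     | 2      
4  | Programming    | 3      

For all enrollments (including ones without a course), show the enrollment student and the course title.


LEFT JOIN keeps every row from enrollments (the left table); where course_id has no match in courses, the course columns become NULL. Walk through each enrollment:
  - enrollment 1 (Helen): course_id=1 -> matches Economics
  - enrollment 2 (George): course_id=4 -> matches Programming
  - enrollment 3 (Eve): course_id=2 -> matches Linear Algebra
  - enrollment 4 (Tina): course_id=4 -> matches Programming
  - enrollment 5 (Grace): course_id=2 -> matches Linear Algebra
  - enrollment 6 (Bob): course_id=4 -> matches Programming
  - enrollment 7 (Carol): course_id=NULL, no match -> kept with NULL
  - enrollment 8 (Eli): course_id=3 -> matches Algorithms
  - enrollment 9 (Nate): course_id=4 -> matches Programming
All 9 rows appear; 1 has NULL course.

SQL:
SELECT a.student, b.title AS course
FROM enrollments a
LEFT JOIN courses b ON a.course_id = b.id

Result:
student | course        
--------+---------------
Helen   | Economics     
George  | Programming   
Eve     | Linear Algebra
Tina    | Programming   
Grace   | Linear Algebra
Bob     | Programming   
Carol   | NULL          
Eli     | Algorithms    
Nate    | Programming   


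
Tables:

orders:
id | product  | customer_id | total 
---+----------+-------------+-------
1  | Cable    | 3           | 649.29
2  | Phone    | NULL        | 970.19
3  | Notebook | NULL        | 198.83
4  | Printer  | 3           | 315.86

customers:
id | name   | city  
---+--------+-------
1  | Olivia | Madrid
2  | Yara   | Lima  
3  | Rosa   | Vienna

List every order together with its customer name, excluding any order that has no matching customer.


INNER JOIN keeps only orders rows whose customer_id matches an id in customers. Walk through each order:
  - order 1 (Cable): customer_id=3 -> matches Rosa
  - order 2 (Phone): customer_id=NULL, no match -> dropped
  - order 3 (Notebook): customer_id=NULL, no match -> dropped
  - order 4 (Printer): customer_id=3 -> matches Rosa
So 2 of 4 rows are dropped.

SQL:
SELECT a.product, b.name AS customer
FROM orders a
INNER JOIN customers b ON a.customer_id = b.id

Result:
product | customer
--------+---------
Cable   | Rosa    
Printer | Rosa    


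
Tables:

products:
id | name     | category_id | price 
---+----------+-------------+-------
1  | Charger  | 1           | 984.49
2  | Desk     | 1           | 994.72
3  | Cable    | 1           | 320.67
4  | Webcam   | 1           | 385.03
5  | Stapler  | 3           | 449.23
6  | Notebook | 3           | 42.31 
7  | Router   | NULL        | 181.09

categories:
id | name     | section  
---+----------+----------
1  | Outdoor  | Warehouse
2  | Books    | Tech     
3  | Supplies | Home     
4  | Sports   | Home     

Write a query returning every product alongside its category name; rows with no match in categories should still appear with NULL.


LEFT JOIN keeps every row from products (the left table); where category_id has no match in categories, the category columns become NULL. Walk through each product:
  - product 1 (Charger): category_id=1 -> matches Outdoor
  - product 2 (Desk): category_id=1 -> matches Outdoor
  - product 3 (Cable): category_id=1 -> matches Outdoor
  - product 4 (Webcam): category_id=1 -> matches Outdoor
  - product 5 (Stapler): category_id=3 -> matches Supplies
  - product 6 (Notebook): category_id=3 -> matches Supplies
  - product 7 (Router): category_id=NULL, no match -> kept with NULL
All 7 rows appear; 1 has NULL category.

SQL:
SELECT a.name, b.name AS category
FROM products a
LEFT JOIN categories b ON a.category_id = b.id

Result:
name     | category
---------+---------
Charger  | Outdoor 
Desk     | Outdoor 
Cable    | Outdoor 
Webcam   | Outdoor 
Stapler  | Supplies
Notebook | Supplies
Router   | NULL    


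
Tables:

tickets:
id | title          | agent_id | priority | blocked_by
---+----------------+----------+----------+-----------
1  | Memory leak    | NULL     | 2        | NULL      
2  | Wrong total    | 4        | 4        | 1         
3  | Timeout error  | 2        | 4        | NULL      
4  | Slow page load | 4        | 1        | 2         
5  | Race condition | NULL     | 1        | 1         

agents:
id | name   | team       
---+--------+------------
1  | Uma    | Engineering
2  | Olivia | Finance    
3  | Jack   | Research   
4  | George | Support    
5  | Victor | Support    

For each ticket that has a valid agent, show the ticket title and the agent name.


INNER JOIN keeps only tickets rows whose agent_id matches an id in agents. Walk through each ticket:
  - ticket 1 (Memory leak): agent_id=NULL, no match -> dropped
  - ticket 2 (Wrong total): agent_id=4 -> matches George
  - ticket 3 (Timeout error): agent_id=2 -> matches Olivia
  - ticket 4 (Slow page load): agent_id=4 -> matches George
  - ticket 5 (Race condition): agent_id=NULL, no match -> dropped
So 2 of 5 rows are dropped.

SQL:
SELECT a.title, b.name AS agent
FROM tickets a
INNER JOIN agents b ON a.agent_id = b.id

Result:
title          | agent 
---------------+-------
Wrong total    | George
Timeout error  | Olivia
Slow page load | George


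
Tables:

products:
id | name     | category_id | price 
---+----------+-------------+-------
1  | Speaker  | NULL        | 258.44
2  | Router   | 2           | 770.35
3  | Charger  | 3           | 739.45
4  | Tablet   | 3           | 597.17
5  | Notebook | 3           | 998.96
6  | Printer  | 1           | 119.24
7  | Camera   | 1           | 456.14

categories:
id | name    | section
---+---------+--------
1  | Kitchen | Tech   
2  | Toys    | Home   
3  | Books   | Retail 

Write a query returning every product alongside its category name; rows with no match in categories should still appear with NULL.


LEFT JOIN keeps every row from products (the left table); where category_id has no match in categories, the category columns become NULL. Walk through each product:
  - product 1 (Speaker): category_id=NULL, no match -> kept with NULL
  - product 2 (Router): category_id=2 -> matches Toys
  - product 3 (Charger): category_id=3 -> matches Books
  - product 4 (Tablet): category_id=3 -> matches Books
  - product 5 (Notebook): category_id=3 -> matches Books
  - product 6 (Printer): category_id=1 -> matches Kitchen
  - product 7 (Camera): category_id=1 -> matches Kitchen
All 7 rows appear; 1 has NULL category.

SQL:
SELECT a.name, b.name AS category
FROM products a
LEFT JOIN categories b ON a.category_id = b.id

Result:
name     | category
---------+---------
Speaker  | NULL    
Router   | Toys    
Charger  | Books   
Tablet   | Books   
Notebook | Books   
Printer  | Kitchen 
Camera   | Kitchen 
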